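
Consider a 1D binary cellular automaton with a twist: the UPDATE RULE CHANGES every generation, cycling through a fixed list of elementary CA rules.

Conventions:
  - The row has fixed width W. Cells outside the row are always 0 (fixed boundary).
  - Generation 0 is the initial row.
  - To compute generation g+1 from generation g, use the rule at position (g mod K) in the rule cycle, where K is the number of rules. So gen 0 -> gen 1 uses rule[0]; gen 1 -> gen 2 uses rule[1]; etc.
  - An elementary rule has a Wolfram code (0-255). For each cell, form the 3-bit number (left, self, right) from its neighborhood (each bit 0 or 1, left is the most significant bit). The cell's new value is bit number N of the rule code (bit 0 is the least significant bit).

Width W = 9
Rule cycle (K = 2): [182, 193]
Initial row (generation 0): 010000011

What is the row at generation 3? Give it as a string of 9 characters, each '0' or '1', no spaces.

Answer: 100111011

Derivation:
Gen 0: 010000011
Gen 1 (rule 182): 111000100
Gen 2 (rule 193): 011010001
Gen 3 (rule 182): 100111011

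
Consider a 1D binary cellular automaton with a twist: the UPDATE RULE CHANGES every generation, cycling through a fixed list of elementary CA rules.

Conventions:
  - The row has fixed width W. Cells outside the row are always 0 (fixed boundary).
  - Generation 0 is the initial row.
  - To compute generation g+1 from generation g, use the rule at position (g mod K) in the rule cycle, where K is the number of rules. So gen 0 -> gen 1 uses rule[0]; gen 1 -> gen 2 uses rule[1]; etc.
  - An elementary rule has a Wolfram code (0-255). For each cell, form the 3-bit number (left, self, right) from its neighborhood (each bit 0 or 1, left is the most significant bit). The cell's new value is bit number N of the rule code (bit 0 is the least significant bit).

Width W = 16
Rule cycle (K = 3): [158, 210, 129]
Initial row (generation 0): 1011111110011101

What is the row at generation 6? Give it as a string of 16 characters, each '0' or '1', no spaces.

Gen 0: 1011111110011101
Gen 1 (rule 158): 1011111101111001
Gen 2 (rule 210): 0001111100111110
Gen 3 (rule 129): 1100111000011100
Gen 4 (rule 158): 1011110100111010
Gen 5 (rule 210): 0001110011011001
Gen 6 (rule 129): 1100100000000000

Answer: 1100100000000000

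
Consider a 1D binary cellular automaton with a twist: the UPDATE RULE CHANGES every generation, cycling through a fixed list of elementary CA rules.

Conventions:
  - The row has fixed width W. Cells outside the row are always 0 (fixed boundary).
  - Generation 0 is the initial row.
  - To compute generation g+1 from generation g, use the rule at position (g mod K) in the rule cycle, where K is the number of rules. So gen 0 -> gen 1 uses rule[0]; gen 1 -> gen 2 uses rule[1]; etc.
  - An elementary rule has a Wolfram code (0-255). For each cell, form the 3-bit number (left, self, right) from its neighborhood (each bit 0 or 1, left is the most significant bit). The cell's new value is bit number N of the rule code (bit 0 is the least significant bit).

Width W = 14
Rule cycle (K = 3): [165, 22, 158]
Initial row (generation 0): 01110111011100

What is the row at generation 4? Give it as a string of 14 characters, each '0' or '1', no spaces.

Gen 0: 01110111011100
Gen 1 (rule 165): 00101010101001
Gen 2 (rule 22): 01101010101111
Gen 3 (rule 158): 11001010101110
Gen 4 (rule 165): 00001111110100

Answer: 00001111110100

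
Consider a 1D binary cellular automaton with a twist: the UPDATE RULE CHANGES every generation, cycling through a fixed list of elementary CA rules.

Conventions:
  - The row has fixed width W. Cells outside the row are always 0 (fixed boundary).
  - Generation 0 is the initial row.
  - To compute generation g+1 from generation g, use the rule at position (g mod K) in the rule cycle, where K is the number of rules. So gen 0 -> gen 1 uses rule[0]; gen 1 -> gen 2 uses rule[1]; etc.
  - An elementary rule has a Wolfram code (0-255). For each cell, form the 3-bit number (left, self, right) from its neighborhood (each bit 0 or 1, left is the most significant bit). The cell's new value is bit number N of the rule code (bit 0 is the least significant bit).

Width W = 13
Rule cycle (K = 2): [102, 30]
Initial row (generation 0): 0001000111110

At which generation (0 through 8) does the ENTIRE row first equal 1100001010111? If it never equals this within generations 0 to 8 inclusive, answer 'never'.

Gen 0: 0001000111110
Gen 1 (rule 102): 0011001000010
Gen 2 (rule 30): 0110111100111
Gen 3 (rule 102): 1011000101001
Gen 4 (rule 30): 1010101101111
Gen 5 (rule 102): 1111110110001
Gen 6 (rule 30): 1000000101011
Gen 7 (rule 102): 1000001111101
Gen 8 (rule 30): 1100011000001

Answer: never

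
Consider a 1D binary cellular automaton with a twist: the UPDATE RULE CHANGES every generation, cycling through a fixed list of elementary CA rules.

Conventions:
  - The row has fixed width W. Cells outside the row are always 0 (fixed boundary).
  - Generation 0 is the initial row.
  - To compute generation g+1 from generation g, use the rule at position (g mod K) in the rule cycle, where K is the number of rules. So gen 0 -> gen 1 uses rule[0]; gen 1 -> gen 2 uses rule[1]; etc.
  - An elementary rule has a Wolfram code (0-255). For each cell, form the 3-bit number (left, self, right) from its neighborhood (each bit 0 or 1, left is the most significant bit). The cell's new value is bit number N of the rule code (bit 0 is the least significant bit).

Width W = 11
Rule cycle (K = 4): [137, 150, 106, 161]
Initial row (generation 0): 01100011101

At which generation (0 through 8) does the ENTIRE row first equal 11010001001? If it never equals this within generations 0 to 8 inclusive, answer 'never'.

Answer: never

Derivation:
Gen 0: 01100011101
Gen 1 (rule 137): 01001011000
Gen 2 (rule 150): 11111000100
Gen 3 (rule 106): 10001001000
Gen 4 (rule 161): 00100000011
Gen 5 (rule 137): 10001111010
Gen 6 (rule 150): 11010110011
Gen 7 (rule 106): 11101110111
Gen 8 (rule 161): 01010101010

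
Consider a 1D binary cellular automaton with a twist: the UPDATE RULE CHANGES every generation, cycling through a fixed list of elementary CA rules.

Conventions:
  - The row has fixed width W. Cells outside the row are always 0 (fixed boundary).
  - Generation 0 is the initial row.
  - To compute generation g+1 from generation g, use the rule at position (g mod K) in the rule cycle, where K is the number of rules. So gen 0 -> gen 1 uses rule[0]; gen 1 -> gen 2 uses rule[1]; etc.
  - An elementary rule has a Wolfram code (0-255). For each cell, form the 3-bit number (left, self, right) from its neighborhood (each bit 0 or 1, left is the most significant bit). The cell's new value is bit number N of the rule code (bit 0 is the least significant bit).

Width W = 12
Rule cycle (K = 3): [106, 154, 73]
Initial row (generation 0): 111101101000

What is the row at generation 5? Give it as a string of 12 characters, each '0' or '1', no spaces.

Answer: 010010101110

Derivation:
Gen 0: 111101101000
Gen 1 (rule 106): 100111110000
Gen 2 (rule 154): 011111101000
Gen 3 (rule 73): 010000100011
Gen 4 (rule 106): 100001000111
Gen 5 (rule 154): 010010101110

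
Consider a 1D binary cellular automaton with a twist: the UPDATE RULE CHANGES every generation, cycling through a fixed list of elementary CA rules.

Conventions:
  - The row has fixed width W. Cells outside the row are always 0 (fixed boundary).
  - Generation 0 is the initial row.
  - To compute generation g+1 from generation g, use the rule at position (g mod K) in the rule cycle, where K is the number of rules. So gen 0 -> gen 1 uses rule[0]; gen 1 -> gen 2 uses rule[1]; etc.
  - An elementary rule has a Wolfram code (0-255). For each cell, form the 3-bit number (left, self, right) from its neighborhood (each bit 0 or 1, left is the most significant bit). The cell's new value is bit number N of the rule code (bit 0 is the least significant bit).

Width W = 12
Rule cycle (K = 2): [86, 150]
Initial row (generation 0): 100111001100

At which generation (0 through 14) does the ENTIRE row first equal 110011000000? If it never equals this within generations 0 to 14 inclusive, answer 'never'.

Answer: 14

Derivation:
Gen 0: 100111001100
Gen 1 (rule 86): 111001110110
Gen 2 (rule 150): 010110100001
Gen 3 (rule 86): 110010110011
Gen 4 (rule 150): 001110001100
Gen 5 (rule 86): 010011010110
Gen 6 (rule 150): 111100010001
Gen 7 (rule 86): 000110111011
Gen 8 (rule 150): 001000010000
Gen 9 (rule 86): 011100111000
Gen 10 (rule 150): 101011010100
Gen 11 (rule 86): 101001010110
Gen 12 (rule 150): 101111010001
Gen 13 (rule 86): 100001011011
Gen 14 (rule 150): 110011000000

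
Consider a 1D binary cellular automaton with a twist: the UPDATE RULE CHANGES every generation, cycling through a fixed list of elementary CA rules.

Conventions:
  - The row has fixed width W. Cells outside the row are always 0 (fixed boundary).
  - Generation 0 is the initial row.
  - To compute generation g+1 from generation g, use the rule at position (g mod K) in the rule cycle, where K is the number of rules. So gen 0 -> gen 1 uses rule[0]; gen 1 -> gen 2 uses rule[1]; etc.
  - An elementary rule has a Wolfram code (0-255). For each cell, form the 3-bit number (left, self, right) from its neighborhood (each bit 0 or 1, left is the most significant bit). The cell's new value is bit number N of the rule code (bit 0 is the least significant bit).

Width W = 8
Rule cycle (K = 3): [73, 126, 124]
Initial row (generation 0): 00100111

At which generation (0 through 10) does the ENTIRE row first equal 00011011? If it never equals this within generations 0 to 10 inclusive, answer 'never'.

Gen 0: 00100111
Gen 1 (rule 73): 10000101
Gen 2 (rule 126): 11001111
Gen 3 (rule 124): 11101001
Gen 4 (rule 73): 10100000
Gen 5 (rule 126): 11110000
Gen 6 (rule 124): 10011000
Gen 7 (rule 73): 00011011
Gen 8 (rule 126): 00111111
Gen 9 (rule 124): 00100001
Gen 10 (rule 73): 10001100

Answer: 7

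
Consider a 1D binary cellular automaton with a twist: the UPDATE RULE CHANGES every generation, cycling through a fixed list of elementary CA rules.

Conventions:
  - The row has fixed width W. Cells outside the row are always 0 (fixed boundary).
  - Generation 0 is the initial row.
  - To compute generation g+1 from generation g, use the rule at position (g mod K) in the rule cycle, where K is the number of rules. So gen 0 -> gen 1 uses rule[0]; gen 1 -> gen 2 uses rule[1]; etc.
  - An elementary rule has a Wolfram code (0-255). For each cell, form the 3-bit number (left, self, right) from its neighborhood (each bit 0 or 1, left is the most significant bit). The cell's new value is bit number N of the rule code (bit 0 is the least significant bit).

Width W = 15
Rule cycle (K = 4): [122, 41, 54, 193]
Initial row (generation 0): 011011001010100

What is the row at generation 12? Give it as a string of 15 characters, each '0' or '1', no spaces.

Answer: 111111111100110

Derivation:
Gen 0: 011011001010100
Gen 1 (rule 122): 111111110101010
Gen 2 (rule 41): 100000001010100
Gen 3 (rule 54): 110000011111110
Gen 4 (rule 193): 010111001111110
Gen 5 (rule 122): 101101111000011
Gen 6 (rule 41): 011011000011010
Gen 7 (rule 54): 100100100100111
Gen 8 (rule 193): 000000000000011
Gen 9 (rule 122): 000000000000111
Gen 10 (rule 41): 111111111110100
Gen 11 (rule 54): 000000000001110
Gen 12 (rule 193): 111111111100110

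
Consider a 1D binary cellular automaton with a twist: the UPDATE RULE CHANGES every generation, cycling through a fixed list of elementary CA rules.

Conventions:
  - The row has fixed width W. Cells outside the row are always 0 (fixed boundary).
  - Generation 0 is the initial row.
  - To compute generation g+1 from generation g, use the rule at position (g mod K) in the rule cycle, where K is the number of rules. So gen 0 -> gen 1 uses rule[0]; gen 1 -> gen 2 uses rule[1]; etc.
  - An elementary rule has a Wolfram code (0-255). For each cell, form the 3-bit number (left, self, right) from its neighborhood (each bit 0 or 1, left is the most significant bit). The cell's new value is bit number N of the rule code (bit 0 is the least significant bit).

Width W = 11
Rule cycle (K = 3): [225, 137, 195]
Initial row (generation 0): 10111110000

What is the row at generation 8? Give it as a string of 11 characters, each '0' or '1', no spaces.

Answer: 00000110100

Derivation:
Gen 0: 10111110000
Gen 1 (rule 225): 01011110111
Gen 2 (rule 137): 00011100110
Gen 3 (rule 195): 11101101010
Gen 4 (rule 225): 01110110100
Gen 5 (rule 137): 01100100001
Gen 6 (rule 195): 10101001110
Gen 7 (rule 225): 01010000110
Gen 8 (rule 137): 00000110100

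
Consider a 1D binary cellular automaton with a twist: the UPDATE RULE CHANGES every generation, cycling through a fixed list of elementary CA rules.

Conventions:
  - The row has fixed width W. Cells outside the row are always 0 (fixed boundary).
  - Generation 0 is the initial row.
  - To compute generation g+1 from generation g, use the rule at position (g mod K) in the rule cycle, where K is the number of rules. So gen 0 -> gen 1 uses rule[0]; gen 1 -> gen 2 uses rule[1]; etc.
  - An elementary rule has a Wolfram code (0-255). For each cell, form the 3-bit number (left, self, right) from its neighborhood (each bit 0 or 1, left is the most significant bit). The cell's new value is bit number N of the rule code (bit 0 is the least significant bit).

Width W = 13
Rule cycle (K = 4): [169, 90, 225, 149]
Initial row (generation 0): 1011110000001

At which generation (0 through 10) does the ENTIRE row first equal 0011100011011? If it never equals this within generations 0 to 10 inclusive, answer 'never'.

Gen 0: 1011110000001
Gen 1 (rule 169): 0111100111100
Gen 2 (rule 90): 1100111100110
Gen 3 (rule 225): 0100011100010
Gen 4 (rule 149): 0111001011011
Gen 5 (rule 169): 0110000110110
Gen 6 (rule 90): 1111001110111
Gen 7 (rule 225): 0111000111011
Gen 8 (rule 149): 0010110010000
Gen 9 (rule 169): 1001100000111
Gen 10 (rule 90): 0111110001101

Answer: never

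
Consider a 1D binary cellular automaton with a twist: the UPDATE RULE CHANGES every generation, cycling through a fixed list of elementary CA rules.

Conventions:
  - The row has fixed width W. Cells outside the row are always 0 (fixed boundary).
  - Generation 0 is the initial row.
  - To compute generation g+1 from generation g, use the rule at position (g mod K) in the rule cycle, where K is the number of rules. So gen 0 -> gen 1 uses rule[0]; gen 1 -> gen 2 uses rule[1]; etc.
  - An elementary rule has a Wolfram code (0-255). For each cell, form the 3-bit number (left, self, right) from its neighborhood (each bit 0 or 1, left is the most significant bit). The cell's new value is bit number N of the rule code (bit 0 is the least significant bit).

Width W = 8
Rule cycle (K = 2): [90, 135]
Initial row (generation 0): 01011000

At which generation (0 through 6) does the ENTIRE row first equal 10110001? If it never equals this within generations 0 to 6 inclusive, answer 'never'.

Gen 0: 01011000
Gen 1 (rule 90): 10011100
Gen 2 (rule 135): 10101001
Gen 3 (rule 90): 00000110
Gen 4 (rule 135): 11111000
Gen 5 (rule 90): 10001100
Gen 6 (rule 135): 10110001

Answer: 6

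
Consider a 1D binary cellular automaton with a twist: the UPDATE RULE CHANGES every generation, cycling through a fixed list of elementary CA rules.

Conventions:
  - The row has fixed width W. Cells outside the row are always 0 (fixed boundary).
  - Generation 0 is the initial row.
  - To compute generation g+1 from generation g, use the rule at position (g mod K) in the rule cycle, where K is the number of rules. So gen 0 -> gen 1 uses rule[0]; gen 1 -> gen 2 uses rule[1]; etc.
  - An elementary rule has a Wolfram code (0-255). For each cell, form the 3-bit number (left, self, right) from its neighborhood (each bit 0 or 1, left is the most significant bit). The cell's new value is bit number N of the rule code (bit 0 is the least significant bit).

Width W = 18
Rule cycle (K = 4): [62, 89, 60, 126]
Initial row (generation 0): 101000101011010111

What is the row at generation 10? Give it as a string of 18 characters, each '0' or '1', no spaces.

Gen 0: 101000101011010111
Gen 1 (rule 62): 111101111110111100
Gen 2 (rule 89): 100101000010100111
Gen 3 (rule 60): 110111100011110100
Gen 4 (rule 126): 111100110110011110
Gen 5 (rule 62): 100011101101110001
Gen 6 (rule 89): 011010101101011100
Gen 7 (rule 60): 010111111011110010
Gen 8 (rule 126): 111100001110011111
Gen 9 (rule 62): 100010011001110000
Gen 10 (rule 89): 011001011101011111

Answer: 011001011101011111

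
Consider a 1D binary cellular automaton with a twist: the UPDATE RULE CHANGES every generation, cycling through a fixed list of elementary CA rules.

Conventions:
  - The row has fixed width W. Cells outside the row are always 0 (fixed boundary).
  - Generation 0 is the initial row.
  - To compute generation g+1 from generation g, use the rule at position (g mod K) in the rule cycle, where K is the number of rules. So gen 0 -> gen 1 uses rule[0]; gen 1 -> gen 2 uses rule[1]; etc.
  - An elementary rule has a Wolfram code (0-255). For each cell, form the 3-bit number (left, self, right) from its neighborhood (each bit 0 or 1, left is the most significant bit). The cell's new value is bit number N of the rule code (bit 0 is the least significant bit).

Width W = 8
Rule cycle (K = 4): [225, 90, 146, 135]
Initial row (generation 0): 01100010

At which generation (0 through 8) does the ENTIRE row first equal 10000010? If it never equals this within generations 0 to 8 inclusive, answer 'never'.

Answer: 6

Derivation:
Gen 0: 01100010
Gen 1 (rule 225): 00101000
Gen 2 (rule 90): 01000100
Gen 3 (rule 146): 10101010
Gen 4 (rule 135): 10101010
Gen 5 (rule 225): 01010100
Gen 6 (rule 90): 10000010
Gen 7 (rule 146): 01000101
Gen 8 (rule 135): 11011101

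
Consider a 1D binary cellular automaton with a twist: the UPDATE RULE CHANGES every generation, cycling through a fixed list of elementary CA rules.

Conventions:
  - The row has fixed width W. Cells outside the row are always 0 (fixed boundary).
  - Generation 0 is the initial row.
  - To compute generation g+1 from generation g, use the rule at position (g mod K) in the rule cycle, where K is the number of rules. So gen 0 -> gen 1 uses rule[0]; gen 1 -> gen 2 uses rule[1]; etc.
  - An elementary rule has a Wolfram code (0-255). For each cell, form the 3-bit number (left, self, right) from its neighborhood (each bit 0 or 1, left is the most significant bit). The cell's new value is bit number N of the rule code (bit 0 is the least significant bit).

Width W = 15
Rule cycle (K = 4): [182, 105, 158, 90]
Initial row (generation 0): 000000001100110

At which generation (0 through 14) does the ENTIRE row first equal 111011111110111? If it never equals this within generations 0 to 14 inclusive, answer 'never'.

Gen 0: 000000001100110
Gen 1 (rule 182): 000000010011001
Gen 2 (rule 105): 111111000011000
Gen 3 (rule 158): 111110100110100
Gen 4 (rule 90): 100010011110010
Gen 5 (rule 182): 110111101101111
Gen 6 (rule 105): 111100111111001
Gen 7 (rule 158): 111011111110111
Gen 8 (rule 90): 101010000010101
Gen 9 (rule 182): 111111000111111
Gen 10 (rule 105): 100001010100001
Gen 11 (rule 158): 110011010110011
Gen 12 (rule 90): 111111000111111
Gen 13 (rule 182): 011110101011110
Gen 14 (rule 105): 010011010110010

Answer: 7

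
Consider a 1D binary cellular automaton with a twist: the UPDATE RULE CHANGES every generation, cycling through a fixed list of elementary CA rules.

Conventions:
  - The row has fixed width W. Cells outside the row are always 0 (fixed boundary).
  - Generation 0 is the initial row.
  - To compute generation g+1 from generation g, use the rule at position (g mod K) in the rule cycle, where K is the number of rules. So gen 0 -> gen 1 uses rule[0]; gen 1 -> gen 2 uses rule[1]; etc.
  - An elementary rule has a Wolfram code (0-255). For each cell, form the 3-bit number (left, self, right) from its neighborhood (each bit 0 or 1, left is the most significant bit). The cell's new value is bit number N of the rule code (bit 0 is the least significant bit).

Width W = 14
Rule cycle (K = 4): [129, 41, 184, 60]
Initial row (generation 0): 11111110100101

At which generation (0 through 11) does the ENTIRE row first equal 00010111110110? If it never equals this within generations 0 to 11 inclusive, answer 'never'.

Answer: never

Derivation:
Gen 0: 11111110100101
Gen 1 (rule 129): 01111100000000
Gen 2 (rule 41): 01000001111111
Gen 3 (rule 184): 00100001111110
Gen 4 (rule 60): 00110001000001
Gen 5 (rule 129): 10000100011100
Gen 6 (rule 41): 00110001010001
Gen 7 (rule 184): 00101000101000
Gen 8 (rule 60): 00111100111100
Gen 9 (rule 129): 10011000011001
Gen 10 (rule 41): 00010011010000
Gen 11 (rule 184): 00001010101000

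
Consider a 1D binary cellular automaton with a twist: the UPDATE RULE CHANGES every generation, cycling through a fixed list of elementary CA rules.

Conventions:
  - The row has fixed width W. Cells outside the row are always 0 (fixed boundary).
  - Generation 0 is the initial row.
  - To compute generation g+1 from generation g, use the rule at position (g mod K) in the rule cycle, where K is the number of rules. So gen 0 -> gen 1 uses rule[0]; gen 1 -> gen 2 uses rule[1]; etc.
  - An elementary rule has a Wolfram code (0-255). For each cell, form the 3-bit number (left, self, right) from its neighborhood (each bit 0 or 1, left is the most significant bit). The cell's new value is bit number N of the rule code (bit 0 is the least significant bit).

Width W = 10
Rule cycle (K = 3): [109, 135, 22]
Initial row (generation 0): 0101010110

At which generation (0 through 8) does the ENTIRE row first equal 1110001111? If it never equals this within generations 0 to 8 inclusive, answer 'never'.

Answer: 6

Derivation:
Gen 0: 0101010110
Gen 1 (rule 109): 0111111110
Gen 2 (rule 135): 1011111100
Gen 3 (rule 22): 1000000010
Gen 4 (rule 109): 1011111010
Gen 5 (rule 135): 1001110010
Gen 6 (rule 22): 1110001111
Gen 7 (rule 109): 1010101001
Gen 8 (rule 135): 1010101011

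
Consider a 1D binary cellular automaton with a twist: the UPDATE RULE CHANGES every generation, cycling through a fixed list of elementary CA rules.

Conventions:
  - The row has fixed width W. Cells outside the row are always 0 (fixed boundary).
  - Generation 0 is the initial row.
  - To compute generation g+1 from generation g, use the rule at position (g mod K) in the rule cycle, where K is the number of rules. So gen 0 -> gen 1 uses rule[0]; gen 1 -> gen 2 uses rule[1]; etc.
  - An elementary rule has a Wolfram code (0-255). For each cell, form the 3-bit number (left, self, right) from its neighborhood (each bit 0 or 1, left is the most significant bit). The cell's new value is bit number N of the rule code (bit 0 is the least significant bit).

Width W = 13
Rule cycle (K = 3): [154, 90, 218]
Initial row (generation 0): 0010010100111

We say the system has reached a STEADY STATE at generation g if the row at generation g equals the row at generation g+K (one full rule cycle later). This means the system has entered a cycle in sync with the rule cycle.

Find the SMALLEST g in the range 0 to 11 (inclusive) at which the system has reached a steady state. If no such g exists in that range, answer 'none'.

Gen 0: 0010010100111
Gen 1 (rule 154): 0101100011110
Gen 2 (rule 90): 1001110110011
Gen 3 (rule 218): 0111110111111
Gen 4 (rule 154): 1111100111110
Gen 5 (rule 90): 1000111100011
Gen 6 (rule 218): 0101111110111
Gen 7 (rule 154): 1001111100110
Gen 8 (rule 90): 0111000111111
Gen 9 (rule 218): 1111101111111
Gen 10 (rule 154): 1111001111110
Gen 11 (rule 90): 1001111000011
Gen 12 (rule 218): 0111111100111
Gen 13 (rule 154): 1111111011110
Gen 14 (rule 90): 1000001010011

Answer: none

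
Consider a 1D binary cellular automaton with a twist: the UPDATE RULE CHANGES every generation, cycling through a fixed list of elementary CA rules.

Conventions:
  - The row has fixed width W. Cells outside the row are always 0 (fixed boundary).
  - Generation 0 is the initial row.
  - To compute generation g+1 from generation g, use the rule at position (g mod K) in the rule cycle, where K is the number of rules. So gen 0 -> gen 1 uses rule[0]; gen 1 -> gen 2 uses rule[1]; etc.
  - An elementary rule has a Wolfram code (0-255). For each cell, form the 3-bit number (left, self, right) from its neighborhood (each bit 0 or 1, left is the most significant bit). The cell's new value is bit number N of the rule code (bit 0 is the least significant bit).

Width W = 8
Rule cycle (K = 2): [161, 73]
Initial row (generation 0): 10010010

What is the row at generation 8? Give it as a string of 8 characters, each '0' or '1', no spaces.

Gen 0: 10010010
Gen 1 (rule 161): 00000000
Gen 2 (rule 73): 11111111
Gen 3 (rule 161): 01111110
Gen 4 (rule 73): 01000010
Gen 5 (rule 161): 00011000
Gen 6 (rule 73): 11011011
Gen 7 (rule 161): 00100100
Gen 8 (rule 73): 10000001

Answer: 10000001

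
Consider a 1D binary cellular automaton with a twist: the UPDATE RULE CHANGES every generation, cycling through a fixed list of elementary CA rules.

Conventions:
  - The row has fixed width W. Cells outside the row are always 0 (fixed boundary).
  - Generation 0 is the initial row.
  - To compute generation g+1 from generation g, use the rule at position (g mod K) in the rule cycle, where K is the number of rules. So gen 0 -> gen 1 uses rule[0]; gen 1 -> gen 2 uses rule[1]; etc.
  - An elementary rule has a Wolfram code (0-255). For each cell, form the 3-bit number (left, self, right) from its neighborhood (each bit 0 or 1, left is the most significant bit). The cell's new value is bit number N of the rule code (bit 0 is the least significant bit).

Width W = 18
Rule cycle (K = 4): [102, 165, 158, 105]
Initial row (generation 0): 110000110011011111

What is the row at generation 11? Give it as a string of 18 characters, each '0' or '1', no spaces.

Answer: 111101011011111101

Derivation:
Gen 0: 110000110011011111
Gen 1 (rule 102): 010001010101100001
Gen 2 (rule 165): 010101111110001101
Gen 3 (rule 158): 110101111101011001
Gen 4 (rule 105): 111011000110111000
Gen 5 (rule 102): 001101001011001000
Gen 6 (rule 165): 100011001100001011
Gen 7 (rule 158): 110110111010011010
Gen 8 (rule 105): 111111101100011100
Gen 9 (rule 102): 000000110100100100
Gen 10 (rule 165): 111110001100100101
Gen 11 (rule 158): 111101011011111101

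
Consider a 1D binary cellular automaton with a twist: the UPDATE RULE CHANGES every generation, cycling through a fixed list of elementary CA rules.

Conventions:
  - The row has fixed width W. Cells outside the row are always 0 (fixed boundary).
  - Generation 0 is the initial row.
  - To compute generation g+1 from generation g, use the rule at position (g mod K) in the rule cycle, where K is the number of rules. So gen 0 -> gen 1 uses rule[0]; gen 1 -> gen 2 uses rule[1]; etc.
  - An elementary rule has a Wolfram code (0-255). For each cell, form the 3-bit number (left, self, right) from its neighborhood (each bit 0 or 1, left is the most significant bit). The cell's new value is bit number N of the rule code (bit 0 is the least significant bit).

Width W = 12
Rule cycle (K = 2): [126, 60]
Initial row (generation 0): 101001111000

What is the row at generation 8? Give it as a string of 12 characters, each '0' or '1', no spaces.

Answer: 101000100100

Derivation:
Gen 0: 101001111000
Gen 1 (rule 126): 111111001100
Gen 2 (rule 60): 100000101010
Gen 3 (rule 126): 110001111111
Gen 4 (rule 60): 101001000000
Gen 5 (rule 126): 111111100000
Gen 6 (rule 60): 100000010000
Gen 7 (rule 126): 110000111000
Gen 8 (rule 60): 101000100100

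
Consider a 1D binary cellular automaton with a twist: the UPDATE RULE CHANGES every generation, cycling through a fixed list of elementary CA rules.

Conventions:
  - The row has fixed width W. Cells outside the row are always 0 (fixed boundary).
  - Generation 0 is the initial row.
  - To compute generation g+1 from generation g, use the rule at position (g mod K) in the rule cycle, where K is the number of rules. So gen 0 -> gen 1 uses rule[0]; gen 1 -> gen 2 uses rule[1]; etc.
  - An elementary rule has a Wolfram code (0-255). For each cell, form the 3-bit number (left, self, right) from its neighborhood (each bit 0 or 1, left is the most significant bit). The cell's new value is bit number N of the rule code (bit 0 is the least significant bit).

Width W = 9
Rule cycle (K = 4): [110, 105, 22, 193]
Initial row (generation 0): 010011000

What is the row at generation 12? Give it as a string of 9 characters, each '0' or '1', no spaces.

Answer: 110001100

Derivation:
Gen 0: 010011000
Gen 1 (rule 110): 110111000
Gen 2 (rule 105): 111101011
Gen 3 (rule 22): 000001000
Gen 4 (rule 193): 111100011
Gen 5 (rule 110): 100100111
Gen 6 (rule 105): 000000101
Gen 7 (rule 22): 000001101
Gen 8 (rule 193): 111100100
Gen 9 (rule 110): 100101100
Gen 10 (rule 105): 000011101
Gen 11 (rule 22): 000100001
Gen 12 (rule 193): 110001100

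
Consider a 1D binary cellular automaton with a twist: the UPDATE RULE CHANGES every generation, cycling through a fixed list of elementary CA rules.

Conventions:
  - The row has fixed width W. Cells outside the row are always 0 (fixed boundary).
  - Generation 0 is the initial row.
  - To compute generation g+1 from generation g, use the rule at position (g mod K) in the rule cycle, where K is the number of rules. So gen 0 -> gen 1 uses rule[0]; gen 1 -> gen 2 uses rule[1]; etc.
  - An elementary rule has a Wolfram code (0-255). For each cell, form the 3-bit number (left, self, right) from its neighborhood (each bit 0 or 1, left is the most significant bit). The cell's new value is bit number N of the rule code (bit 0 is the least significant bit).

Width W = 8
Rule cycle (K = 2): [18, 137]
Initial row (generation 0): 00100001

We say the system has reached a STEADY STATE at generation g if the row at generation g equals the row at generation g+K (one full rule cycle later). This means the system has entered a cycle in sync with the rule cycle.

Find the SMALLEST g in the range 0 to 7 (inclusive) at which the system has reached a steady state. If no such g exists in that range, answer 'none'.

Answer: 3

Derivation:
Gen 0: 00100001
Gen 1 (rule 18): 01010010
Gen 2 (rule 137): 00000000
Gen 3 (rule 18): 00000000
Gen 4 (rule 137): 11111111
Gen 5 (rule 18): 00000000
Gen 6 (rule 137): 11111111
Gen 7 (rule 18): 00000000
Gen 8 (rule 137): 11111111
Gen 9 (rule 18): 00000000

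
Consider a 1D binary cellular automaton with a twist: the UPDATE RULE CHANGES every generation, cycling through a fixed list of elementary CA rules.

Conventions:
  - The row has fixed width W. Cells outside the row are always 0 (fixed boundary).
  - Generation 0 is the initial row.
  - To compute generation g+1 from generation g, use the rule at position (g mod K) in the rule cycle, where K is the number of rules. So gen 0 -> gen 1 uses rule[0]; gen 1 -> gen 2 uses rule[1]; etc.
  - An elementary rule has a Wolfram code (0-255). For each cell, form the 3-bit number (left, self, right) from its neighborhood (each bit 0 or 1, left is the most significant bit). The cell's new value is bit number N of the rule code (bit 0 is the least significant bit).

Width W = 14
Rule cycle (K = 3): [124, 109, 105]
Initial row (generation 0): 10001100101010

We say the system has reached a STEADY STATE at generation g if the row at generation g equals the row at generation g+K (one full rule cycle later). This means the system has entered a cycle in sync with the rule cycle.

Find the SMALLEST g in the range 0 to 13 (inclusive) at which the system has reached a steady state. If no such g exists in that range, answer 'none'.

Answer: none

Derivation:
Gen 0: 10001100101010
Gen 1 (rule 124): 11001110111111
Gen 2 (rule 109): 11001011100001
Gen 3 (rule 105): 11000110101100
Gen 4 (rule 124): 11100111111110
Gen 5 (rule 109): 10100100000010
Gen 6 (rule 105): 01000001111000
Gen 7 (rule 124): 01100001001100
Gen 8 (rule 109): 01101101001101
Gen 9 (rule 105): 01111110001110
Gen 10 (rule 124): 01000011001011
Gen 11 (rule 109): 01011011001111
Gen 12 (rule 105): 00111111001001
Gen 13 (rule 124): 00100001101101
Gen 14 (rule 109): 10101101111111
Gen 15 (rule 105): 01011111000001
Gen 16 (rule 124): 01110001100001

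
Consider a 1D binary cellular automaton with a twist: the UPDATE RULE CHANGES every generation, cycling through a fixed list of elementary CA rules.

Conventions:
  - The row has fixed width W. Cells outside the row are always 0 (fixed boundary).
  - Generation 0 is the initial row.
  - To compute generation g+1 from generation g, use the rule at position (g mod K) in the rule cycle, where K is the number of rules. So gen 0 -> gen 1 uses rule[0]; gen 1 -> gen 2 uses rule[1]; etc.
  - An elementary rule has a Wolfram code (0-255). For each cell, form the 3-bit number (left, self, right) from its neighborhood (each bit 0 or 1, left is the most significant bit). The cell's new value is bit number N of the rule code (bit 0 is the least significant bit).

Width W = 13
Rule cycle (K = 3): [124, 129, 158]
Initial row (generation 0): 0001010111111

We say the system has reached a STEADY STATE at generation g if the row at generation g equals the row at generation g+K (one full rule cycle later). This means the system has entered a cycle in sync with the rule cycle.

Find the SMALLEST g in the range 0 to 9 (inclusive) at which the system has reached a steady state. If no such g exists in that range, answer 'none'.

Answer: none

Derivation:
Gen 0: 0001010111111
Gen 1 (rule 124): 0001111100001
Gen 2 (rule 129): 1100111001100
Gen 3 (rule 158): 1011110111010
Gen 4 (rule 124): 1110011101111
Gen 5 (rule 129): 0100001000110
Gen 6 (rule 158): 1110011101101
Gen 7 (rule 124): 1011010111111
Gen 8 (rule 129): 0000000011110
Gen 9 (rule 158): 0000000111101
Gen 10 (rule 124): 0000000100111
Gen 11 (rule 129): 1111110000010
Gen 12 (rule 158): 1111101000111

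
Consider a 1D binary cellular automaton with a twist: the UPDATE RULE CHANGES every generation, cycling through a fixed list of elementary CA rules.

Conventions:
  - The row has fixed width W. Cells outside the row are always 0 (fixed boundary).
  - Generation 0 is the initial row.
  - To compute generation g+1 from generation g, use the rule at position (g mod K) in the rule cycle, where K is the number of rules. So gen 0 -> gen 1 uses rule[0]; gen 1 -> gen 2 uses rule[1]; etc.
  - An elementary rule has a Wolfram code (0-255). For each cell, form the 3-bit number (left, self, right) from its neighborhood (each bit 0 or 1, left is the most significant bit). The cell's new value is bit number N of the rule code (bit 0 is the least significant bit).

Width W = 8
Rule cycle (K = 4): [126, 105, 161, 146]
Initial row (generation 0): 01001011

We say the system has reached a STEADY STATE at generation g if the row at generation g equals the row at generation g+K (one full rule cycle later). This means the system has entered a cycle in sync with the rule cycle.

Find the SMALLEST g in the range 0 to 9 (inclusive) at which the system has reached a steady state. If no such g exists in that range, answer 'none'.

Gen 0: 01001011
Gen 1 (rule 126): 11111111
Gen 2 (rule 105): 10000001
Gen 3 (rule 161): 00111100
Gen 4 (rule 146): 01011010
Gen 5 (rule 126): 11111111
Gen 6 (rule 105): 10000001
Gen 7 (rule 161): 00111100
Gen 8 (rule 146): 01011010
Gen 9 (rule 126): 11111111
Gen 10 (rule 105): 10000001
Gen 11 (rule 161): 00111100
Gen 12 (rule 146): 01011010
Gen 13 (rule 126): 11111111

Answer: 1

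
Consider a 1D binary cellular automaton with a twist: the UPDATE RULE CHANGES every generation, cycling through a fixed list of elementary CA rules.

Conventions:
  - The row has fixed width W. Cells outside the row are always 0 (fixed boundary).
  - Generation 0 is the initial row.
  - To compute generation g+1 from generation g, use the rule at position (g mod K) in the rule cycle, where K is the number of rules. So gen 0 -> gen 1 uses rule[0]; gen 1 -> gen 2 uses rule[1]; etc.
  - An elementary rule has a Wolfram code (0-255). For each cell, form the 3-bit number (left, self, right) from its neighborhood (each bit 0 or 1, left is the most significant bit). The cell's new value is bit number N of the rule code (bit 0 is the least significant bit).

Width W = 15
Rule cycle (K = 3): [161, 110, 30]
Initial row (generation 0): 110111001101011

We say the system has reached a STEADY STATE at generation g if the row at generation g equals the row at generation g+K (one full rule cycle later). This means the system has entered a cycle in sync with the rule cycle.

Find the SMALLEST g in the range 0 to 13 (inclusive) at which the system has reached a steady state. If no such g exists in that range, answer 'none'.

Gen 0: 110111001101011
Gen 1 (rule 161): 001010000010100
Gen 2 (rule 110): 011110000111100
Gen 3 (rule 30): 110001001100010
Gen 4 (rule 161): 000100000001000
Gen 5 (rule 110): 001100000011000
Gen 6 (rule 30): 011010000110100
Gen 7 (rule 161): 000100110001001
Gen 8 (rule 110): 001101110011011
Gen 9 (rule 30): 011001001110010
Gen 10 (rule 161): 000000000100000
Gen 11 (rule 110): 000000001100000
Gen 12 (rule 30): 000000011010000
Gen 13 (rule 161): 111111000100111
Gen 14 (rule 110): 100001001101101
Gen 15 (rule 30): 110011111001001
Gen 16 (rule 161): 000001110000000

Answer: none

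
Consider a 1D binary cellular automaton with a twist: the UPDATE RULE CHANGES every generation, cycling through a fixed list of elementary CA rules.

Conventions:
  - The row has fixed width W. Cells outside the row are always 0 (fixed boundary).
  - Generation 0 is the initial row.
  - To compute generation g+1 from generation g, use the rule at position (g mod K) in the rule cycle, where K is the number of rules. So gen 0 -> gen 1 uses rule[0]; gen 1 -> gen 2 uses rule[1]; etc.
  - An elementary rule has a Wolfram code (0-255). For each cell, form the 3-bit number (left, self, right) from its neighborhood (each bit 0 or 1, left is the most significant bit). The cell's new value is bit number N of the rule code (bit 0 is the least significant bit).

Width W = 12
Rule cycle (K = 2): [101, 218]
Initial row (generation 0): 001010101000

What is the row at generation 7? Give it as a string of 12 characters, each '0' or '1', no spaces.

Gen 0: 001010101000
Gen 1 (rule 101): 101111111011
Gen 2 (rule 218): 001111111011
Gen 3 (rule 101): 100000001101
Gen 4 (rule 218): 010000011100
Gen 5 (rule 101): 010111000101
Gen 6 (rule 218): 100111101000
Gen 7 (rule 101): 100000111011

Answer: 100000111011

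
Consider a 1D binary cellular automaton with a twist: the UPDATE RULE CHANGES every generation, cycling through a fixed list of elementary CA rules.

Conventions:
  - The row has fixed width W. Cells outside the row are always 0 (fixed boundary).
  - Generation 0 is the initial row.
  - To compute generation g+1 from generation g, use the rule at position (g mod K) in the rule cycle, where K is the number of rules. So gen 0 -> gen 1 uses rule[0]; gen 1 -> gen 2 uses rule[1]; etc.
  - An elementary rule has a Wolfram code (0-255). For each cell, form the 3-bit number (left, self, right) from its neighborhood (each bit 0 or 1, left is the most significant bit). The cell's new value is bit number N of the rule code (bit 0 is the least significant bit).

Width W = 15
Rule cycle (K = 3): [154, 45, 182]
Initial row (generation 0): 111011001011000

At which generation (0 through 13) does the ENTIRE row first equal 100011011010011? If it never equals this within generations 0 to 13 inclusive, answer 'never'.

Answer: 11

Derivation:
Gen 0: 111011001011000
Gen 1 (rule 154): 110010110010100
Gen 2 (rule 45): 100011100011101
Gen 3 (rule 182): 110101010101011
Gen 4 (rule 154): 100000000000010
Gen 5 (rule 45): 101111111111010
Gen 6 (rule 182): 110111111110111
Gen 7 (rule 154): 100111111100110
Gen 8 (rule 45): 100100000000100
Gen 9 (rule 182): 111110000001110
Gen 10 (rule 154): 111101000011101
Gen 11 (rule 45): 100011011010011
Gen 12 (rule 182): 110100100111100
Gen 13 (rule 154): 100011011111010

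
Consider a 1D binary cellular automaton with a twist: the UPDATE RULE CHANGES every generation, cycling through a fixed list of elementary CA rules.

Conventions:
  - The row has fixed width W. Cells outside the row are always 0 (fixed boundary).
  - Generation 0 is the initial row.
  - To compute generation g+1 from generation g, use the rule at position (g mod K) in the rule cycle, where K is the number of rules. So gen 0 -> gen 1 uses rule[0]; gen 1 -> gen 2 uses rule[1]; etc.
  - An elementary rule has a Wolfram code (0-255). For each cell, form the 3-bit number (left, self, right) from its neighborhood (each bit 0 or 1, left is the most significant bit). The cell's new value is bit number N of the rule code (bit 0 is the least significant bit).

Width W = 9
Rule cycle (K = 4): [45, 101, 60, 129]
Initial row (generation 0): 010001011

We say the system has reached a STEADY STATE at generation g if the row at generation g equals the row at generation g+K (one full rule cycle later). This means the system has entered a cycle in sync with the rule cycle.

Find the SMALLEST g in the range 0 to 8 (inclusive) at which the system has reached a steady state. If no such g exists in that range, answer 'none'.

Answer: 4

Derivation:
Gen 0: 010001011
Gen 1 (rule 45): 010101110
Gen 2 (rule 101): 011110010
Gen 3 (rule 60): 010001011
Gen 4 (rule 129): 000100000
Gen 5 (rule 45): 110101111
Gen 6 (rule 101): 011110001
Gen 7 (rule 60): 010001001
Gen 8 (rule 129): 000100000
Gen 9 (rule 45): 110101111
Gen 10 (rule 101): 011110001
Gen 11 (rule 60): 010001001
Gen 12 (rule 129): 000100000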